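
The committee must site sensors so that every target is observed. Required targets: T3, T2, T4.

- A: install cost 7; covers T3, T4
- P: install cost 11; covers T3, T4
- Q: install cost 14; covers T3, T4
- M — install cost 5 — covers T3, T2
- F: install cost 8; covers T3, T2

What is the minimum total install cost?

Choose A and M: together they cover T3, T2, T4 — every target.
Total install cost: 7 + 5 = 12.

12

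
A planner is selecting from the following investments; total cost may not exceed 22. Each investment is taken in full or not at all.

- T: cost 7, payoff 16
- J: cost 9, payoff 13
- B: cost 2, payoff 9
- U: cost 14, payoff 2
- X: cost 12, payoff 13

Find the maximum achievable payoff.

T + J + B: cost 7 + 9 + 2 = 18 ≤ 22, payoff 16 + 13 + 9 = 38.
T + B + X: cost 7 + 2 + 12 = 21 ≤ 22, payoff 16 + 9 + 13 = 38.
The maximum payoff is 38; one optimal choice is T, J, and B.

38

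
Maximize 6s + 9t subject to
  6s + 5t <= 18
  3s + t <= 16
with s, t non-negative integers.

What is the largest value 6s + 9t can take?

27

(s,t)=(0,3): 6·0+5·3=15≤18, 3·0+1·3=3≤16, objective 27.
(s,t)=(1,2): 6·1+5·2=16≤18, 3·1+1·2=5≤16, objective 24.
(s,t)=(0,2): 6·0+5·2=10≤18, 3·0+1·2=2≤16, objective 18.
Maximum is 27 at (s,t)=(0,3).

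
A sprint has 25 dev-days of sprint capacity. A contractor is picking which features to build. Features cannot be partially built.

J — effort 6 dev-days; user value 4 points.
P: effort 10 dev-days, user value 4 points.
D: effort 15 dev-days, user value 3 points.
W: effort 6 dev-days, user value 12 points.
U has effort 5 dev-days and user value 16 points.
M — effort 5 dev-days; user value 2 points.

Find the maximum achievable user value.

Allowing fractional choices, the relaxed optimum would be about 35.2, but features are indivisible.
P + W + U: effort 10 + 6 + 5 = 21 ≤ 25, user value 4 + 12 + 16 = 32.
J + W + U: effort 6 + 6 + 5 = 17 ≤ 25, user value 4 + 12 + 16 = 32.
J + W + U + M: effort 6 + 6 + 5 + 5 = 22 ≤ 25, user value 4 + 12 + 16 + 2 = 34.
Best is J, W, U, and M with total user value 34.

34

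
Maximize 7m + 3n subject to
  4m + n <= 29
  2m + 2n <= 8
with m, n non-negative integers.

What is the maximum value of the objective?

(m,n)=(4,0): 4·4+1·0=16≤29, 2·4+2·0=8≤8, objective 28.
(m,n)=(3,1): 4·3+1·1=13≤29, 2·3+2·1=8≤8, objective 24.
(m,n)=(3,0): 4·3+1·0=12≤29, 2·3+2·0=6≤8, objective 21.
Maximum is 28 at (m,n)=(4,0).

28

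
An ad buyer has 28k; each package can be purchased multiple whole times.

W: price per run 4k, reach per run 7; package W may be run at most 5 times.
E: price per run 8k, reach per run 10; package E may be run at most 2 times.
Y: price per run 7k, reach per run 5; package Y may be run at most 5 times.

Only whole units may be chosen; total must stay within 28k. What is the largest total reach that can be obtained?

5×W and 1×E: price 28 ≤ 28, reach 5·7 + 1·10 = 45.
3×W and 2×E: price 28 ≤ 28, reach 3·7 + 2·10 = 41.
Best is 45.

45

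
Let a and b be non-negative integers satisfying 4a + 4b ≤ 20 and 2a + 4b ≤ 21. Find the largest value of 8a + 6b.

(a,b)=(5,0) is feasible, giving 40.
(a,b)=(4,1) is feasible, giving 38.
No feasible integer point exceeds 40.

40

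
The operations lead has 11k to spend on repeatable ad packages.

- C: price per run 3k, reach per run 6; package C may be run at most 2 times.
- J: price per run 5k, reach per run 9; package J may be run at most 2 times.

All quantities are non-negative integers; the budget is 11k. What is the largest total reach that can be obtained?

Take 2×C and 1×J: price 11 ≤ 11, reach 2·6 + 1·9 = 21.
C has the best ratio (6/3) and is taken to its limit of 2; remaining capacity is filled optimally with the others.

21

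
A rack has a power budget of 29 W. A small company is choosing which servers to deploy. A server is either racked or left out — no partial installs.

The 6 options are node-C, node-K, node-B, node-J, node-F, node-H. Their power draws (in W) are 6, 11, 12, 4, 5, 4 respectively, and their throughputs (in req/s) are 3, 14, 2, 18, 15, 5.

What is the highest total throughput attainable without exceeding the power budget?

52

Take node-K, node-J, node-F, and node-H: power draw 11 + 4 + 5 + 4 = 24 ≤ 29, throughput 14 + 18 + 15 + 5 = 52.
No other feasible combination does better.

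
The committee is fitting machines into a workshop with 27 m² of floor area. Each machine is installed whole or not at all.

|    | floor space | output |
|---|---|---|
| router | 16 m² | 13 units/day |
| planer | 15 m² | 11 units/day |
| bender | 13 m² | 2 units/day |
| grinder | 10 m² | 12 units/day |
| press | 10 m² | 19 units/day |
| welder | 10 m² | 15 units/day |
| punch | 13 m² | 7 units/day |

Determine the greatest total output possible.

34

This is a 0-1 knapsack instance.
press + welder: floor space 10 + 10 = 20 ≤ 27, output 19 + 15 = 34.
grinder + press: floor space 10 + 10 = 20 ≤ 27, output 12 + 19 = 31.
router + press: floor space 16 + 10 = 26 ≤ 27, output 13 + 19 = 32.
Best is press and welder with total output 34.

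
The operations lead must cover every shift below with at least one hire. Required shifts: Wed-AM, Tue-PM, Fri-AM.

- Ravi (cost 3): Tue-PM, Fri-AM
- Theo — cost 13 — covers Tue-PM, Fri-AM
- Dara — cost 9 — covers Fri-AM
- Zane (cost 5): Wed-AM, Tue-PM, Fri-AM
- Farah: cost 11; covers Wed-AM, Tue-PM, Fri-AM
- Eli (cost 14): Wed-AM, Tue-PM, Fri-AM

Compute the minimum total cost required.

Zane alone covers Wed-AM, Tue-PM, Fri-AM — every shift.
Total cost: 5.

5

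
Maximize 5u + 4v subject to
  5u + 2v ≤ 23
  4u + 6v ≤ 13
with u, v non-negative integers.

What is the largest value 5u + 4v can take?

15

Relaxing integrality, the LP optimum is 16.25 at (u,v) = (3.25, 0), which is not an integer point.
(u,v)=(3,0): 5·3+2·0=15≤23, 4·3+6·0=12≤13, objective 15.
(u,v)=(2,0): 5·2+2·0=10≤23, 4·2+6·0=8≤13, objective 10.
The best lattice point is (3,0), giving 15.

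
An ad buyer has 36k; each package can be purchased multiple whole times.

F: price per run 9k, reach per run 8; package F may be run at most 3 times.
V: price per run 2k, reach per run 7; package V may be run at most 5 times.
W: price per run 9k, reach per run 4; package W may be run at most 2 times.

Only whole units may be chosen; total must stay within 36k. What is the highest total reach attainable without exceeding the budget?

This is a bounded integer knapsack.
Take 3×F and 4×V: price 35 ≤ 36, reach 3·8 + 4·7 = 52.
No other integer combination yields more.

52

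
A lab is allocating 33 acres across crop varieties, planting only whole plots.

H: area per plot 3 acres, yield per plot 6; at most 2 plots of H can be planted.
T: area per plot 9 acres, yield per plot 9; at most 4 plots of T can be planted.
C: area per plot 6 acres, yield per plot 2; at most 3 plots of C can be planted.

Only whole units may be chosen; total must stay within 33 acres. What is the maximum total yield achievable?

H has the best ratio (6/3); taking only H gives at most 2×6 = 12 (stopped by the supply cap of 2).
Mixing does better — 2×H and 3×T: area 33 ≤ 33, yield 2·6 + 3·9 = 39.

39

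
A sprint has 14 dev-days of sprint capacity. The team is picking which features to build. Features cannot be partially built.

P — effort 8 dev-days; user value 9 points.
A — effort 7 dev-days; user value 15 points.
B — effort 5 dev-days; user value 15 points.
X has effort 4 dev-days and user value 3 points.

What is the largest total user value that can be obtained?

30

This is an integer program with binary decision variables.
A + B: effort 7 + 5 = 12 ≤ 14, user value 15 + 15 = 30.
B + X: effort 5 + 4 = 9 ≤ 14, user value 15 + 3 = 18.
P + B: effort 8 + 5 = 13 ≤ 14, user value 9 + 15 = 24.
Best is A and B with total user value 30.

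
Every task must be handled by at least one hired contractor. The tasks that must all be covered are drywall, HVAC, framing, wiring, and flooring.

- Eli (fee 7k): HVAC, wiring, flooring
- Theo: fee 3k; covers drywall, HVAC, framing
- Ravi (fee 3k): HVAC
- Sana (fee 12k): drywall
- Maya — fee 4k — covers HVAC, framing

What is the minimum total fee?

10

Choose Eli and Theo: together they cover drywall, HVAC, framing, wiring, flooring — every task.
Total fee: 7 + 3 = 10.
No cover costs less than 10.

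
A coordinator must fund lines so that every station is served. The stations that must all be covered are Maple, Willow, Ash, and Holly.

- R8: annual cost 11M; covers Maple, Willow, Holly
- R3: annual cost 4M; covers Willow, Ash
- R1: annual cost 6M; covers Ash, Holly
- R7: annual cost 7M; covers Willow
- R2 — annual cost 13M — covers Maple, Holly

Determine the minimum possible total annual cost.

Choose R8 and R3: together they cover Maple, Willow, Ash, Holly — every station.
Total annual cost: 11 + 4 = 15.

15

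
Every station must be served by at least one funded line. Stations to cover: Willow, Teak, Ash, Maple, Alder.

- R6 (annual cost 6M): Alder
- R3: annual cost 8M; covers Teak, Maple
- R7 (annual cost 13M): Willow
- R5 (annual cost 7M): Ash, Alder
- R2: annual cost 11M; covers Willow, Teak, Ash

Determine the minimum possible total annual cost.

The greedy cost-per-new-station heuristic would pick R5, R3, and R2 for 26, but a cheaper cover exists.
Choose R6, R3, and R2: together they cover Willow, Teak, Ash, Maple, Alder — every station.
Total annual cost: 6 + 8 + 11 = 25.
No cover costs less than 25.

25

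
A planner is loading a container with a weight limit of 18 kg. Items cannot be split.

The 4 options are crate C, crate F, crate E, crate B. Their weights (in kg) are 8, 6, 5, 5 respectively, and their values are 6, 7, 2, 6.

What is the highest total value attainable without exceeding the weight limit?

Allowing fractional choices, the relaxed optimum would be about 18.2, but items are indivisible.
crate F + crate E + crate B: weight 6 + 5 + 5 = 16 ≤ 18, value 7 + 2 + 6 = 15.
crate C + crate E + crate B: weight 8 + 5 + 5 = 18 ≤ 18, value 6 + 2 + 6 = 14.
Best is crate F, crate E, and crate B with total value 15.

15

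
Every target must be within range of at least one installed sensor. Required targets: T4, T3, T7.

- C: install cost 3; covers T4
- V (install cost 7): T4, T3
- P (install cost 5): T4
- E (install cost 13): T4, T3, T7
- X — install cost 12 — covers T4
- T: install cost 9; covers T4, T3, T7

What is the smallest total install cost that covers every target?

The greedy cost-per-new-target heuristic would pick C and T for 12, but a cheaper cover exists.
T alone covers T4, T3, T7 — every target.
Total install cost: 9.
No cover costs less than 9.

9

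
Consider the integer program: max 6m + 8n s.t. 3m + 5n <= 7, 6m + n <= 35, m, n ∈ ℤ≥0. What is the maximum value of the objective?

(m,n)=(2,0) is feasible, giving 12.
(m,n)=(1,0) is feasible, giving 6.
No feasible integer point exceeds 12.

12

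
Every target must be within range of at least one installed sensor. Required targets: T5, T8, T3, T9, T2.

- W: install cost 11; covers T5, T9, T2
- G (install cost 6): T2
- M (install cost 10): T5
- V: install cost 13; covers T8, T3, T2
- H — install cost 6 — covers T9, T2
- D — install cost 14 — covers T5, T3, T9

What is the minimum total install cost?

The greedy cost-per-new-target heuristic would pick H, V, and M for 29, but a cheaper cover exists.
Choose W and V: together they cover T5, T8, T3, T9, T2 — every target.
Total install cost: 11 + 13 = 24.
No cover costs less than 24.

24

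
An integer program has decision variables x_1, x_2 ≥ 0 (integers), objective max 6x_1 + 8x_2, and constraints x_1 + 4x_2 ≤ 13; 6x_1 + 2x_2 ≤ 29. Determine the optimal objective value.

40

(x_1,x_2)=(4,2): 1·4+4·2=12≤13, 6·4+2·2=28≤29, objective 40.
(x_1,x_2)=(3,2): 1·3+4·2=11≤13, 6·3+2·2=22≤29, objective 34.
(x_1,x_2)=(4,1): 1·4+4·1=8≤13, 6·4+2·1=26≤29, objective 32.
No feasible integer point exceeds 40.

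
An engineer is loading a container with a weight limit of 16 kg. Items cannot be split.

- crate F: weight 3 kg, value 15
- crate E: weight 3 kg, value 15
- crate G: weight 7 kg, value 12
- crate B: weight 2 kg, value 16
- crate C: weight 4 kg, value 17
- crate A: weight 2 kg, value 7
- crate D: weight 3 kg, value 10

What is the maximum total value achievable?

73

This is an integer program with binary decision variables.
Take crate F, crate E, crate B, crate C, and crate D: weight 3 + 3 + 2 + 4 + 3 = 15 ≤ 16, value 15 + 15 + 16 + 17 + 10 = 73.
No other feasible combination does better.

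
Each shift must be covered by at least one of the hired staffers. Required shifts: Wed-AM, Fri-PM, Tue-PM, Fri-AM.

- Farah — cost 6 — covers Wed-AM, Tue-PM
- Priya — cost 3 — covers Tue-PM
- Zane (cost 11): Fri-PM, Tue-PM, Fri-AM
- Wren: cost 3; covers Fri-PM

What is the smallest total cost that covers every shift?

17

This is an integer covering problem.
The greedy cost-per-new-shift heuristic would pick Farah, Wren, and Zane for 20, but a cheaper cover exists.
Choose Farah and Zane: together they cover Wed-AM, Fri-PM, Tue-PM, Fri-AM — every shift.
Total cost: 6 + 11 = 17.
No cover costs less than 17.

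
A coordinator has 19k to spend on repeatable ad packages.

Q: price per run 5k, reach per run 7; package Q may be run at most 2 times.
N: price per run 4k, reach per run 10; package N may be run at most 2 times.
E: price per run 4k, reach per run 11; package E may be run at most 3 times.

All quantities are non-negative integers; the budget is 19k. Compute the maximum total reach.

43

Take 1×N and 3×E: price 16 ≤ 19, reach 1·10 + 3·11 = 43.
E has the best ratio (11/4) and is taken to its limit of 3; remaining capacity is filled optimally with the others.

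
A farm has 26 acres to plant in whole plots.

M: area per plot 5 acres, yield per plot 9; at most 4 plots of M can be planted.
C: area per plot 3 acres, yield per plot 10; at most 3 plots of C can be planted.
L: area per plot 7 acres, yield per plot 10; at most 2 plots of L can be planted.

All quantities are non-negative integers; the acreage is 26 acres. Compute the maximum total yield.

58

C has the best ratio (10/3); taking only C gives at most 3×10 = 30 (stopped by the supply cap of 3).
Mixing does better — 2×M, 3×C, and 1×L: area 26 ≤ 26, yield 2·9 + 3·10 + 1·10 = 58.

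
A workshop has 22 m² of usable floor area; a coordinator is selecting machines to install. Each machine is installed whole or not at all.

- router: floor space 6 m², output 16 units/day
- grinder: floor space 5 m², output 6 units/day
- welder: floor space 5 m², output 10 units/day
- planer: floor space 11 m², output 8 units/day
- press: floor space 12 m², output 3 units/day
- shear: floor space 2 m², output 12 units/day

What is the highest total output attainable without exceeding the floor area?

router + welder + shear: floor space 6 + 5 + 2 = 13 ≤ 22, output 16 + 10 + 12 = 38.
router + grinder + welder + shear: floor space 6 + 5 + 5 + 2 = 18 ≤ 22, output 16 + 6 + 10 + 12 = 44.
Best is router, grinder, welder, and shear with total output 44.

44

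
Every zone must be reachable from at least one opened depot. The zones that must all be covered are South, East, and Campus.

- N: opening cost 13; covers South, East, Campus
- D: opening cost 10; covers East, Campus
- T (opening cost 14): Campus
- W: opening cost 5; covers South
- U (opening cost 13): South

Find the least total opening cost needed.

N alone covers South, East, Campus — every zone.
Total opening cost: 13.
No cover costs less than 13.

13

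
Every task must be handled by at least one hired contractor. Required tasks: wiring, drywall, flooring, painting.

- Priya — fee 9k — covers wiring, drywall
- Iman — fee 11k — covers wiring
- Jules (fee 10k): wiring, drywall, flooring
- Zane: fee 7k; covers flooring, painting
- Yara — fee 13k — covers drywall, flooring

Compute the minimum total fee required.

The greedy cost-per-new-task heuristic would pick Jules and Zane for 17, but a cheaper cover exists.
Choose Priya and Zane: together they cover wiring, drywall, flooring, painting — every task.
Total fee: 9 + 7 = 16.
No cover costs less than 16.

16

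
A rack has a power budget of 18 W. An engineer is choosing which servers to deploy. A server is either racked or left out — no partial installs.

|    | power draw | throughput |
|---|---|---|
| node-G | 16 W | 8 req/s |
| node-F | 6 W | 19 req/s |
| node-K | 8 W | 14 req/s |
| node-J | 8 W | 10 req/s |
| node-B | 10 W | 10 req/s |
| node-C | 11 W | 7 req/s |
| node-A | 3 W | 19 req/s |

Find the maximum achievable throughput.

52

Take node-F, node-K, and node-A: power draw 6 + 8 + 3 = 17 ≤ 18, throughput 19 + 14 + 19 = 52.
No other feasible combination does better.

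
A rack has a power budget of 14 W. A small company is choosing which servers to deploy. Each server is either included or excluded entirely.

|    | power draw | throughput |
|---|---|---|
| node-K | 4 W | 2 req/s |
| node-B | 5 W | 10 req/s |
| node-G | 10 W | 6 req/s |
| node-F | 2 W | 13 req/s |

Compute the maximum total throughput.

Allowing fractional choices, the relaxed optimum would be about 27.2, but servers are indivisible.
node-K + node-B + node-F: power draw 4 + 5 + 2 = 11 ≤ 14, throughput 2 + 10 + 13 = 25.
node-B + node-F: power draw 5 + 2 = 7 ≤ 14, throughput 10 + 13 = 23.
node-G + node-F: power draw 10 + 2 = 12 ≤ 14, throughput 6 + 13 = 19.
Best is node-K, node-B, and node-F with total throughput 25.

25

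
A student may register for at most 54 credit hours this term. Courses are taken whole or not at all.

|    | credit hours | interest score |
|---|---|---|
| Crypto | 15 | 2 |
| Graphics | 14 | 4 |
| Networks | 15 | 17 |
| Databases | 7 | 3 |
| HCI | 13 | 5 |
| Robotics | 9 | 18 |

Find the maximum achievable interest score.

Allowing fractional choices, the relaxed optimum would be about 45.9, but courses are indivisible.
Networks + Databases + HCI + Robotics: credit hours 15 + 7 + 13 + 9 = 44 ≤ 54, interest score 17 + 3 + 5 + 18 = 43.
Graphics + Networks + Databases + Robotics: credit hours 14 + 15 + 7 + 9 = 45 ≤ 54, interest score 4 + 17 + 3 + 18 = 42.
Graphics + Networks + HCI + Robotics: credit hours 14 + 15 + 13 + 9 = 51 ≤ 54, interest score 4 + 17 + 5 + 18 = 44.
Best is Graphics, Networks, HCI, and Robotics with total interest score 44.

44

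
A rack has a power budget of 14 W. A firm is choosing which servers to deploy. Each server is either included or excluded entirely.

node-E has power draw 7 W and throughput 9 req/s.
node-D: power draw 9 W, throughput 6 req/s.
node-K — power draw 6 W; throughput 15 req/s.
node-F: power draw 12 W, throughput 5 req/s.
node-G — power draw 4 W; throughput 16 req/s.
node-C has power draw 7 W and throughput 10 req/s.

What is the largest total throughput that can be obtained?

31

node-G + node-C: power draw 4 + 7 = 11 ≤ 14, throughput 16 + 10 = 26.
node-E + node-G: power draw 7 + 4 = 11 ≤ 14, throughput 9 + 16 = 25.
node-K + node-G: power draw 6 + 4 = 10 ≤ 14, throughput 15 + 16 = 31.
Best is node-K and node-G with total throughput 31.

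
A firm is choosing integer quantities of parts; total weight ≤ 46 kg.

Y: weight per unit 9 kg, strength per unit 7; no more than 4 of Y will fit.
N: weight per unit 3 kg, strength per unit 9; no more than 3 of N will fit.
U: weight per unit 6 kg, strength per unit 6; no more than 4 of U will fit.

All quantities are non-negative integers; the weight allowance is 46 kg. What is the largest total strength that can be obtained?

N has the best ratio (9/3); taking only N gives at most 3×9 = 27 (stopped by the supply cap of 3).
Mixing does better — 2×Y, 3×N, and 3×U: weight 45 ≤ 46, strength 2·7 + 3·9 + 3·6 = 59.

59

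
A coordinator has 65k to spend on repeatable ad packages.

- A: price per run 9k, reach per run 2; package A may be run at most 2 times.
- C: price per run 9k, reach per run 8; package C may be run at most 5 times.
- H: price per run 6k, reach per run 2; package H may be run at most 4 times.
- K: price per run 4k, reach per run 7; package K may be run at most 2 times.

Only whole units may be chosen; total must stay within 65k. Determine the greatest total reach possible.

Take 5×C, 2×H, and 2×K: price 65 ≤ 65, reach 5·8 + 2·2 + 2·7 = 58.
K has the best ratio (7/4) and is taken to its limit of 2; remaining capacity is filled optimally with the others.

58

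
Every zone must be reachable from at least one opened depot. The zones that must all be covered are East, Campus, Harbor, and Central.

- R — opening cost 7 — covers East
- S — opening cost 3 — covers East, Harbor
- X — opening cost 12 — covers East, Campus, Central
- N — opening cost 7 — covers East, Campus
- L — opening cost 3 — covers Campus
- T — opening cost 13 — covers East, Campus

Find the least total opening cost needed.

The greedy cost-per-new-zone heuristic would pick S, L, and X for 18, but a cheaper cover exists.
Choose S and X: together they cover East, Campus, Harbor, Central — every zone.
Total opening cost: 3 + 12 = 15.
No cover costs less than 15.

15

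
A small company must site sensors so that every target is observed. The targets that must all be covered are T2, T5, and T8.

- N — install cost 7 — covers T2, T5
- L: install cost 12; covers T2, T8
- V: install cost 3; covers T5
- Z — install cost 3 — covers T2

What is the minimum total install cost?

The greedy cost-per-new-target heuristic would pick V, Z, and L for 18, but a cheaper cover exists.
Choose L and V: together they cover T2, T5, T8 — every target.
Total install cost: 12 + 3 = 15.
No cover costs less than 15.

15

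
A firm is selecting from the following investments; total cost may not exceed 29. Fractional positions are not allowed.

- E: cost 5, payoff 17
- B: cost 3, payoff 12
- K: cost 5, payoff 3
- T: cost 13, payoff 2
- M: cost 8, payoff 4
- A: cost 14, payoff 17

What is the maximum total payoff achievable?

Treat it as a binary knapsack problem.
E + B + K + A: cost 5 + 3 + 5 + 14 = 27 ≤ 29, payoff 17 + 12 + 3 + 17 = 49.
E + B + A: cost 5 + 3 + 14 = 22 ≤ 29, payoff 17 + 12 + 17 = 46.
Best is E, B, K, and A with total payoff 49.

49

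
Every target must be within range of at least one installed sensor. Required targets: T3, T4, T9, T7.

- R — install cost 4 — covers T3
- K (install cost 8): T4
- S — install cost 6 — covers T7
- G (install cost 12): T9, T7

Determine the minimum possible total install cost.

24

The greedy cost-per-new-target heuristic would pick R, S, K, and G for 30, but a cheaper cover exists.
Choose R, K, and G: together they cover T3, T4, T9, T7 — every target.
Total install cost: 4 + 8 + 12 = 24.
No cover costs less than 24.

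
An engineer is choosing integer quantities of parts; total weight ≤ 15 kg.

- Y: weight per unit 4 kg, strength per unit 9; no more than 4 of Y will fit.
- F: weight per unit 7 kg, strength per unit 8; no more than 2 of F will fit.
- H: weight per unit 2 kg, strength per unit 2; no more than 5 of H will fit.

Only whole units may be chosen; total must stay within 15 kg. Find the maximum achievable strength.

29

This is a bounded integer knapsack.
3×Y and 1×H: weight 14 ≤ 15, strength 3·9 + 1·2 = 29.
3×Y: weight 12 ≤ 15, strength 3·9 = 27.
Best is 29.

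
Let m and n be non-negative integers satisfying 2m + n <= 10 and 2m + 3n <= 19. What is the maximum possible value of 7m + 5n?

(m,n)=(3,4): 2·3+1·4=10≤10, 2·3+3·4=18≤19, objective 41.
(m,n)=(2,5): 2·2+1·5=9≤10, 2·2+3·5=19≤19, objective 39.
(m,n)=(3,3): 2·3+1·3=9≤10, 2·3+3·3=15≤19, objective 36.
Maximum is 41 at (m,n)=(3,4).

41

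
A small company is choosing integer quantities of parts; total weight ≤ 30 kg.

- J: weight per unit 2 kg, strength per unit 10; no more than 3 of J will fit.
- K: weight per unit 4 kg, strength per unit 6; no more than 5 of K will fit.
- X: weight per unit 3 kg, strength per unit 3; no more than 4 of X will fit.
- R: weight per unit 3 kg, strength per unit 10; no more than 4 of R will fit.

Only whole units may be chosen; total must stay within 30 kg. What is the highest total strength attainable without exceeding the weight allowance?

88

Take 3×J, 3×K, and 4×R: weight 30 ≤ 30, strength 3·10 + 3·6 + 4·10 = 88.
J has the best ratio (10/2) and is taken to its limit of 3; remaining capacity is filled optimally with the others.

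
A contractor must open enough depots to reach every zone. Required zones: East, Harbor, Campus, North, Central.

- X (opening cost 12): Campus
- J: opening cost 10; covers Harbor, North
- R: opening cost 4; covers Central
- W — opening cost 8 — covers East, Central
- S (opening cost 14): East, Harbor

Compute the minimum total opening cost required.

This is a weighted set-cover instance.
The greedy cost-per-new-zone heuristic would pick R, J, W, and X for 34, but a cheaper cover exists.
Choose X, J, and W: together they cover East, Harbor, Campus, North, Central — every zone.
Total opening cost: 12 + 10 + 8 = 30.
No cover costs less than 30.

30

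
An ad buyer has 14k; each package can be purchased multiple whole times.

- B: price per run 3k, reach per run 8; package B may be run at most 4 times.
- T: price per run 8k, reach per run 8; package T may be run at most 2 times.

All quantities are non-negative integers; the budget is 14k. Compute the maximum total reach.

32

B has the best ratio (8/3); taking only B gives at most 4×8 = 32 (stopped by the price limit).
Optimal: 4×B: price 12 ≤ 14, reach 4·8 = 32.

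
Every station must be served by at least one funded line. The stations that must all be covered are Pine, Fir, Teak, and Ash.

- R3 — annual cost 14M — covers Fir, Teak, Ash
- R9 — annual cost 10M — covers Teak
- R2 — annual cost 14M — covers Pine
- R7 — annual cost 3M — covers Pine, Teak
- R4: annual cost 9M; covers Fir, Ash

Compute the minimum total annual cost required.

12

Choose R7 and R4: together they cover Pine, Fir, Teak, Ash — every station.
Total annual cost: 3 + 9 = 12.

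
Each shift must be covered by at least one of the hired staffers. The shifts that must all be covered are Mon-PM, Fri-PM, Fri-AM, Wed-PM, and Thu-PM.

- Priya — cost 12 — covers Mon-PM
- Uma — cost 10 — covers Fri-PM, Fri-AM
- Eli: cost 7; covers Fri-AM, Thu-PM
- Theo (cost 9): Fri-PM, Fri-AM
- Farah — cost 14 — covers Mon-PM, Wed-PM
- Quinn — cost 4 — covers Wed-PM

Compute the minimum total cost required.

30

The greedy cost-per-new-shift heuristic would pick Eli, Quinn, Theo, and Priya for 32, but a cheaper cover exists.
Choose Eli, Theo, and Farah: together they cover Mon-PM, Fri-PM, Fri-AM, Wed-PM, Thu-PM — every shift.
Total cost: 7 + 9 + 14 = 30.
No cover costs less than 30.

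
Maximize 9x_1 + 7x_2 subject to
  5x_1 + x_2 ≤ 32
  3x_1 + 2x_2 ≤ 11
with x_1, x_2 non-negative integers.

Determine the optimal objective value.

Relaxing integrality, the LP optimum is 38.50 at (x_1,x_2) = (0, 5.5), which is not an integer point.
(x_1,x_2)=(1,4): 5·1+1·4=9≤32, 3·1+2·4=11≤11, objective 37.
(x_1,x_2)=(0,5): 5·0+1·5=5≤32, 3·0+2·5=10≤11, objective 35.
No feasible integer point exceeds 37.

37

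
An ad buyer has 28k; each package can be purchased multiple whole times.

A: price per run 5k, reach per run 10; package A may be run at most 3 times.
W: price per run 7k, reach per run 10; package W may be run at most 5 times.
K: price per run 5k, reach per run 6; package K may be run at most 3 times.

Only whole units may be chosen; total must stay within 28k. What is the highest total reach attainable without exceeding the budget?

A has the best ratio (10/5); taking only A gives at most 3×10 = 30 (stopped by the supply cap of 3).
Mixing does better — 3×A, 1×W, and 1×K: price 27 ≤ 28, reach 3·10 + 1·10 + 1·6 = 46.

46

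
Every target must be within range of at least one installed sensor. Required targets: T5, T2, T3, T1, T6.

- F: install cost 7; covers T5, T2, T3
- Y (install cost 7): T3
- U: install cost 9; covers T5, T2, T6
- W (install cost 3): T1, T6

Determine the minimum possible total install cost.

10

Choose F and W: together they cover T5, T2, T3, T1, T6 — every target.
Total install cost: 7 + 3 = 10.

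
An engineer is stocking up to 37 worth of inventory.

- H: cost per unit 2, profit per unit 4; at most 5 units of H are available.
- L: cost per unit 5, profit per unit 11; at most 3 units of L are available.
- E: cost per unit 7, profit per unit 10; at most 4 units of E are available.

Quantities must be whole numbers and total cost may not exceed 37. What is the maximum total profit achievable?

4×H, 3×L, and 2×E: cost 37 ≤ 37, profit 4·4 + 3·11 + 2·10 = 69.
3×H, 3×L, and 2×E: cost 35 ≤ 37, profit 3·4 + 3·11 + 2·10 = 65.
Best is 69.

69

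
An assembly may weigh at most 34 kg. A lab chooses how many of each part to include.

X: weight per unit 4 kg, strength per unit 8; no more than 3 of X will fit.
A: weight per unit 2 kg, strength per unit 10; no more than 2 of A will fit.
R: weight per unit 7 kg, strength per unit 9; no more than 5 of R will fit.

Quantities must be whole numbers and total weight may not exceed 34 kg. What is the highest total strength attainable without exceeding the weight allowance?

Take 2×X, 2×A, and 3×R: weight 33 ≤ 34, strength 2·8 + 2·10 + 3·9 = 63.
A has the best ratio (10/2) and is taken to its limit of 2; remaining capacity is filled optimally with the others.

63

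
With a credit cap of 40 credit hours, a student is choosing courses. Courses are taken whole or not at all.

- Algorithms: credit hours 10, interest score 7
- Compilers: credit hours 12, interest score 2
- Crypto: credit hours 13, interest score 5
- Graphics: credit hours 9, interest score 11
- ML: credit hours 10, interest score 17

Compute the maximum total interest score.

Allowing fractional choices, the relaxed optimum would be about 39.2, but courses are indivisible.
Algorithms + Graphics + ML: credit hours 10 + 9 + 10 = 29 ≤ 40, interest score 7 + 11 + 17 = 35.
Crypto + Graphics + ML: credit hours 13 + 9 + 10 = 32 ≤ 40, interest score 5 + 11 + 17 = 33.
Best is Algorithms, Graphics, and ML with total interest score 35.

35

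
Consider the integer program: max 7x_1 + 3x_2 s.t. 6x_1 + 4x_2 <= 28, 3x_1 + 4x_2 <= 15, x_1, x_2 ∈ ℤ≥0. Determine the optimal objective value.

The continuous relaxation peaks at (4.67, 0) with value 32.67; rounding to a feasible lattice point costs some objective.
(x_1,x_2)=(4,0): 6·4+4·0=24≤28, 3·4+4·0=12≤15, objective 28.
(x_1,x_2)=(3,1): 6·3+4·1=22≤28, 3·3+4·1=13≤15, objective 24.
(x_1,x_2)=(3,0): 6·3+4·0=18≤28, 3·3+4·0=9≤15, objective 21.
The best lattice point is (4,0), giving 28.

28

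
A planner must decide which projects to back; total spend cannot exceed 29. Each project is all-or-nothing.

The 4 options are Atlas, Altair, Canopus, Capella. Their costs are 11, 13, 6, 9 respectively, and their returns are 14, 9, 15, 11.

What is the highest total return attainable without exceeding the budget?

Atlas + Canopus: cost 11 + 6 = 17 ≤ 29, return 14 + 15 = 29.
Altair + Canopus + Capella: cost 13 + 6 + 9 = 28 ≤ 29, return 9 + 15 + 11 = 35.
Atlas + Canopus + Capella: cost 11 + 6 + 9 = 26 ≤ 29, return 14 + 15 + 11 = 40.
Best is Atlas, Canopus, and Capella with total return 40.

40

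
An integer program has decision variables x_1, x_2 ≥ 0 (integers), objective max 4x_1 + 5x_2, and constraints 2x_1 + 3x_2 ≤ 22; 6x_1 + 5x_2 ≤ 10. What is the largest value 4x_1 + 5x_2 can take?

10

(x_1,x_2)=(0,2): 2·0+3·2=6≤22, 6·0+5·2=10≤10, objective 10.
(x_1,x_2)=(0,1): 2·0+3·1=3≤22, 6·0+5·1=5≤10, objective 5.
No feasible integer point exceeds 10.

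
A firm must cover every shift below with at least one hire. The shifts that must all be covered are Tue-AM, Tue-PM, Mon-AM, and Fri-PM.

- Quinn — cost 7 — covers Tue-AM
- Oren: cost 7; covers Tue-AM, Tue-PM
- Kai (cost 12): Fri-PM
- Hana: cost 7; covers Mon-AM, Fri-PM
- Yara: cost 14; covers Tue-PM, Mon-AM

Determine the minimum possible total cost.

Choose Oren and Hana: together they cover Tue-AM, Tue-PM, Mon-AM, Fri-PM — every shift.
Total cost: 7 + 7 = 14.
No cover costs less than 14.

14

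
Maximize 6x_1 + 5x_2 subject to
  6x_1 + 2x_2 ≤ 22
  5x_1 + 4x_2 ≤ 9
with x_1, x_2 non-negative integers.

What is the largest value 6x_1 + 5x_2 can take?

11

(x_1,x_2)=(1,1): 6·1+2·1=8≤22, 5·1+4·1=9≤9, objective 11.
(x_1,x_2)=(0,2): 6·0+2·2=4≤22, 5·0+4·2=8≤9, objective 10.
Maximum is 11 at (x_1,x_2)=(1,1).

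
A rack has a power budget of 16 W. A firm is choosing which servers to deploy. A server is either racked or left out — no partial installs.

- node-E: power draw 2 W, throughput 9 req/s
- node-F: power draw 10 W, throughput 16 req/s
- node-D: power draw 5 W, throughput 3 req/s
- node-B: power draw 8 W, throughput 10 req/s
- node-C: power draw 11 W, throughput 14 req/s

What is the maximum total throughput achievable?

25

Allowing fractional choices, the relaxed optimum would be about 30.1, but servers are indivisible.
node-E + node-C: power draw 2 + 11 = 13 ≤ 16, throughput 9 + 14 = 23.
node-E + node-D + node-B: power draw 2 + 5 + 8 = 15 ≤ 16, throughput 9 + 3 + 10 = 22.
node-E + node-F: power draw 2 + 10 = 12 ≤ 16, throughput 9 + 16 = 25.
Best is node-E and node-F with total throughput 25.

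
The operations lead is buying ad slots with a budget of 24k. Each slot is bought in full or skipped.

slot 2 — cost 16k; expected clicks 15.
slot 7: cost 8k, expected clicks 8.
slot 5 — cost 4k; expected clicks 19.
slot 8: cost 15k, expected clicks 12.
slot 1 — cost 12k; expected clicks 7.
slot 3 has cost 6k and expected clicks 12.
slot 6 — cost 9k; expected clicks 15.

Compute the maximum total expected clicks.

This is a 0-1 knapsack instance.
slot 5 + slot 3 + slot 6: cost 4 + 6 + 9 = 19 ≤ 24, expected clicks 19 + 12 + 15 = 46.
slot 7 + slot 5 + slot 6: cost 8 + 4 + 9 = 21 ≤ 24, expected clicks 8 + 19 + 15 = 42.
Best is slot 5, slot 3, and slot 6 with total expected clicks 46.

46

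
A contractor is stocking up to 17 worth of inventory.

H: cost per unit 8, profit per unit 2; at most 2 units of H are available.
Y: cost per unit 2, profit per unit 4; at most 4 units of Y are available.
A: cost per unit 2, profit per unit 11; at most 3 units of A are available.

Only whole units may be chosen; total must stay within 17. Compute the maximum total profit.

This is a bounded integer knapsack.
4×Y and 3×A: cost 14 ≤ 17, profit 4·4 + 3·11 = 49.
3×Y and 3×A: cost 12 ≤ 17, profit 3·4 + 3·11 = 45.
Best is 49.

49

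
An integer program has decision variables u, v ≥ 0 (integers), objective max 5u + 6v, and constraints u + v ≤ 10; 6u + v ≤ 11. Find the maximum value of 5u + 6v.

60

(u,v)=(0,10): 1·0+1·10=10≤10, 6·0+1·10=10≤11, objective 60.
(u,v)=(0,9): 1·0+1·9=9≤10, 6·0+1·9=9≤11, objective 54.
Maximum is 60 at (u,v)=(0,10).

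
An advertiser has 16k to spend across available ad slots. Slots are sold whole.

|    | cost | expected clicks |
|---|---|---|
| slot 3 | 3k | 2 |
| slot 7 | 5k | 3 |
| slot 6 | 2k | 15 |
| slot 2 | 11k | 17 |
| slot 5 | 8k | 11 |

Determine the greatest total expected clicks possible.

This is a 0-1 knapsack instance.
Allowing fractional choices, the relaxed optimum would be about 36.1, but ad slots are indivisible.
slot 3 + slot 6 + slot 2: cost 3 + 2 + 11 = 16 ≤ 16, expected clicks 2 + 15 + 17 = 34.
slot 7 + slot 6 + slot 5: cost 5 + 2 + 8 = 15 ≤ 16, expected clicks 3 + 15 + 11 = 29.
slot 6 + slot 2: cost 2 + 11 = 13 ≤ 16, expected clicks 15 + 17 = 32.
Best is slot 3, slot 6, and slot 2 with total expected clicks 34.

34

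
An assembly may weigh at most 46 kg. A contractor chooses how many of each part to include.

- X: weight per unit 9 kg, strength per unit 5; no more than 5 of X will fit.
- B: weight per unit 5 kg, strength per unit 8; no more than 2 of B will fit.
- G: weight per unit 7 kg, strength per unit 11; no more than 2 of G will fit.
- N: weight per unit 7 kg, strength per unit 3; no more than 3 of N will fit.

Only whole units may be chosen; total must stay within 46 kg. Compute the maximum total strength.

48

This is a bounded integer knapsack.
B has the best ratio (8/5); taking only B gives at most 2×8 = 16 (stopped by the supply cap of 2).
Mixing does better — 2×X, 2×B, and 2×G: weight 42 ≤ 46, strength 2·5 + 2·8 + 2·11 = 48.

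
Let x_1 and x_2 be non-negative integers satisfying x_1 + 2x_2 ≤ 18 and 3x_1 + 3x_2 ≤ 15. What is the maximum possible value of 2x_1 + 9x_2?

(x_1,x_2)=(0,5): 1·0+2·5=10≤18, 3·0+3·5=15≤15, objective 45.
(x_1,x_2)=(1,4): 1·1+2·4=9≤18, 3·1+3·4=15≤15, objective 38.
(x_1,x_2)=(0,4): 1·0+2·4=8≤18, 3·0+3·4=12≤15, objective 36.
The best lattice point is (0,5), giving 45.

45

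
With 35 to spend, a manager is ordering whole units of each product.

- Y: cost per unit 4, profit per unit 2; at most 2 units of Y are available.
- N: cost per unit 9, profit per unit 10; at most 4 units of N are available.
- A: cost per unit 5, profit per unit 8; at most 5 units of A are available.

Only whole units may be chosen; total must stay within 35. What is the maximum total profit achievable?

Take 1×N and 5×A: cost 34 ≤ 35, profit 1·10 + 5·8 = 50.
A has the best ratio (8/5) and is taken to its limit of 5; remaining capacity is filled optimally with the others.

50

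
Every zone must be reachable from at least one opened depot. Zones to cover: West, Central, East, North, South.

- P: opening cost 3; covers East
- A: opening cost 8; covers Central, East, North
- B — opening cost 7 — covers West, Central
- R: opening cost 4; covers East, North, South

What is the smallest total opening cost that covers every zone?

11

Choose B and R: together they cover West, Central, East, North, South — every zone.
Total opening cost: 7 + 4 = 11.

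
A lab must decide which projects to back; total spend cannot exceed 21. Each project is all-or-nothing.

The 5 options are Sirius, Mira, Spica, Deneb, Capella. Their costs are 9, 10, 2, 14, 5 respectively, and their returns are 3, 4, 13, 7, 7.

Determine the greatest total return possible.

This is an integer program with binary decision variables.
Mira + Spica + Capella: cost 10 + 2 + 5 = 17 ≤ 21, return 4 + 13 + 7 = 24.
Spica + Deneb + Capella: cost 2 + 14 + 5 = 21 ≤ 21, return 13 + 7 + 7 = 27.
Sirius + Spica + Capella: cost 9 + 2 + 5 = 16 ≤ 21, return 3 + 13 + 7 = 23.
Best is Spica, Deneb, and Capella with total return 27.

27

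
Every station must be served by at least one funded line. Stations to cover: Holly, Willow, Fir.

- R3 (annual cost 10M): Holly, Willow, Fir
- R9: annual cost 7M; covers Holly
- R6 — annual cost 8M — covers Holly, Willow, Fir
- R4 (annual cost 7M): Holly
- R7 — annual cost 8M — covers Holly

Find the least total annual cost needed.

R6 alone covers Holly, Willow, Fir — every station.
Total annual cost: 8.
No cover costs less than 8.

8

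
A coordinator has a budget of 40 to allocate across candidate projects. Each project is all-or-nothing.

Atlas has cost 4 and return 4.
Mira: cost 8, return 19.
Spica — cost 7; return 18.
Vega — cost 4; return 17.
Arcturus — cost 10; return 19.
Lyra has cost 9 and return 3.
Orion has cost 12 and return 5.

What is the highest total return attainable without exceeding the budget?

77

This is a 0-1 knapsack instance.
Mira + Spica + Vega + Arcturus + Lyra: cost 8 + 7 + 4 + 10 + 9 = 38 ≤ 40, return 19 + 18 + 17 + 19 + 3 = 76.
Atlas + Mira + Spica + Vega + Arcturus: cost 4 + 8 + 7 + 4 + 10 = 33 ≤ 40, return 4 + 19 + 18 + 17 + 19 = 77.
Mira + Spica + Vega + Arcturus: cost 8 + 7 + 4 + 10 = 29 ≤ 40, return 19 + 18 + 17 + 19 = 73.
Best is Atlas, Mira, Spica, Vega, and Arcturus with total return 77.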